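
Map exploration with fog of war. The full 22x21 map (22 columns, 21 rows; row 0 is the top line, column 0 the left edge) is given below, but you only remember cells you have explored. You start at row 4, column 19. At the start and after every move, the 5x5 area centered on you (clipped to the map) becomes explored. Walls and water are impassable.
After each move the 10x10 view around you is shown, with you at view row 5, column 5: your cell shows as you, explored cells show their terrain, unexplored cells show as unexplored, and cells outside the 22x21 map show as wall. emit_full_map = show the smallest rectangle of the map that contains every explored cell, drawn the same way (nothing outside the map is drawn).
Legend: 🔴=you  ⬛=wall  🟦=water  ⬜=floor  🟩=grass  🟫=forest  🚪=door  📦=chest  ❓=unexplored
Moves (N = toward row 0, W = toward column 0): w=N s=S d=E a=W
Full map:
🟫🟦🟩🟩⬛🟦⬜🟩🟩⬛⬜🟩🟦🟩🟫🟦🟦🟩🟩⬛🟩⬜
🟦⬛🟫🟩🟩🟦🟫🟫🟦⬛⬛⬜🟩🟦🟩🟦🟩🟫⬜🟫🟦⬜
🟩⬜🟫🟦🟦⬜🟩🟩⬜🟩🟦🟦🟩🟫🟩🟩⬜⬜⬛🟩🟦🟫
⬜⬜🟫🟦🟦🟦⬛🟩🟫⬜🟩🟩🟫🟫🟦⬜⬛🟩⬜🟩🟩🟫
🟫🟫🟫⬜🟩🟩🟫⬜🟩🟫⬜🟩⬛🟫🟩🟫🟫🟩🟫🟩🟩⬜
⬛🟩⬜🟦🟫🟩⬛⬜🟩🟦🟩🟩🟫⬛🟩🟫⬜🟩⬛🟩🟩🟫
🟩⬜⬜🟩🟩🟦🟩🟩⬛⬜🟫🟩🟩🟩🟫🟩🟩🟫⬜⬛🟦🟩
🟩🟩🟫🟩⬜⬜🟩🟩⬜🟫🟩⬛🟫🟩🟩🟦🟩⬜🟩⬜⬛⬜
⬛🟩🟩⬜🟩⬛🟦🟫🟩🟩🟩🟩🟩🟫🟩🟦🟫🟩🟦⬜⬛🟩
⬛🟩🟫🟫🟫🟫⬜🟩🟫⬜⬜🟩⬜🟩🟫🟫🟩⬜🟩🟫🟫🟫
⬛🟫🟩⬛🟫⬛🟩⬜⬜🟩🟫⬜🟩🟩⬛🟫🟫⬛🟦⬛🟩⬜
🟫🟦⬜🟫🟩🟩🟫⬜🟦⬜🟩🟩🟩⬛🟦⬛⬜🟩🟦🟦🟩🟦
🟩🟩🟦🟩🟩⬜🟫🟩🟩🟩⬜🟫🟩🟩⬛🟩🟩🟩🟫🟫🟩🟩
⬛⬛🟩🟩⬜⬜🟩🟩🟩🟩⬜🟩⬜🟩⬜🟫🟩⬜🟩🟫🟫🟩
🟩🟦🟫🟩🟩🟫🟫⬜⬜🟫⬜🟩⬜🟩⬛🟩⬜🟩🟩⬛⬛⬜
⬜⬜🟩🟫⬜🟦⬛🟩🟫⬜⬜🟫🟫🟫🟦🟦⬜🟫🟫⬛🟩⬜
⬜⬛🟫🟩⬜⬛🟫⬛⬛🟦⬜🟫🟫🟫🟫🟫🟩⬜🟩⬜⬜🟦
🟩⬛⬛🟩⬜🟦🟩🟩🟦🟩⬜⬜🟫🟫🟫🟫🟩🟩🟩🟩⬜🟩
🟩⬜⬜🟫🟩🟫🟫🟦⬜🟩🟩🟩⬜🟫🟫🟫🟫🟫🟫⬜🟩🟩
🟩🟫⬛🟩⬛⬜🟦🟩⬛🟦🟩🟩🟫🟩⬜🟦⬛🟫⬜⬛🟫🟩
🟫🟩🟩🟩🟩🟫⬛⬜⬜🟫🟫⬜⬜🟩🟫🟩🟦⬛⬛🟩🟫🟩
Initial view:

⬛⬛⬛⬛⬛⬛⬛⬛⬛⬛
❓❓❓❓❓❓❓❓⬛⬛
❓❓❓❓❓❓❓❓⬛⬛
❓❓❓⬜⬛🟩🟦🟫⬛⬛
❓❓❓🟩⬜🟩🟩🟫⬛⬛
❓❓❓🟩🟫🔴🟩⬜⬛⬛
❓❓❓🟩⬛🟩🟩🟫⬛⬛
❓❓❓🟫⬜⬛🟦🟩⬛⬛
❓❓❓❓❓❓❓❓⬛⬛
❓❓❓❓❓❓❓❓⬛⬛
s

❓❓❓❓❓❓❓❓⬛⬛
❓❓❓❓❓❓❓❓⬛⬛
❓❓❓⬜⬛🟩🟦🟫⬛⬛
❓❓❓🟩⬜🟩🟩🟫⬛⬛
❓❓❓🟩🟫🟩🟩⬜⬛⬛
❓❓❓🟩⬛🔴🟩🟫⬛⬛
❓❓❓🟫⬜⬛🟦🟩⬛⬛
❓❓❓⬜🟩⬜⬛⬜⬛⬛
❓❓❓❓❓❓❓❓⬛⬛
❓❓❓❓❓❓❓❓⬛⬛

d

❓❓❓❓❓❓❓⬛⬛⬛
❓❓❓❓❓❓❓⬛⬛⬛
❓❓⬜⬛🟩🟦🟫⬛⬛⬛
❓❓🟩⬜🟩🟩🟫⬛⬛⬛
❓❓🟩🟫🟩🟩⬜⬛⬛⬛
❓❓🟩⬛🟩🔴🟫⬛⬛⬛
❓❓🟫⬜⬛🟦🟩⬛⬛⬛
❓❓⬜🟩⬜⬛⬜⬛⬛⬛
❓❓❓❓❓❓❓⬛⬛⬛
❓❓❓❓❓❓❓⬛⬛⬛

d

❓❓❓❓❓❓⬛⬛⬛⬛
❓❓❓❓❓❓⬛⬛⬛⬛
❓⬜⬛🟩🟦🟫⬛⬛⬛⬛
❓🟩⬜🟩🟩🟫⬛⬛⬛⬛
❓🟩🟫🟩🟩⬜⬛⬛⬛⬛
❓🟩⬛🟩🟩🔴⬛⬛⬛⬛
❓🟫⬜⬛🟦🟩⬛⬛⬛⬛
❓⬜🟩⬜⬛⬜⬛⬛⬛⬛
❓❓❓❓❓❓⬛⬛⬛⬛
❓❓❓❓❓❓⬛⬛⬛⬛

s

❓❓❓❓❓❓⬛⬛⬛⬛
❓⬜⬛🟩🟦🟫⬛⬛⬛⬛
❓🟩⬜🟩🟩🟫⬛⬛⬛⬛
❓🟩🟫🟩🟩⬜⬛⬛⬛⬛
❓🟩⬛🟩🟩🟫⬛⬛⬛⬛
❓🟫⬜⬛🟦🔴⬛⬛⬛⬛
❓⬜🟩⬜⬛⬜⬛⬛⬛⬛
❓❓❓⬜⬛🟩⬛⬛⬛⬛
❓❓❓❓❓❓⬛⬛⬛⬛
❓❓❓❓❓❓⬛⬛⬛⬛

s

❓⬜⬛🟩🟦🟫⬛⬛⬛⬛
❓🟩⬜🟩🟩🟫⬛⬛⬛⬛
❓🟩🟫🟩🟩⬜⬛⬛⬛⬛
❓🟩⬛🟩🟩🟫⬛⬛⬛⬛
❓🟫⬜⬛🟦🟩⬛⬛⬛⬛
❓⬜🟩⬜⬛🔴⬛⬛⬛⬛
❓❓❓⬜⬛🟩⬛⬛⬛⬛
❓❓❓🟫🟫🟫⬛⬛⬛⬛
❓❓❓❓❓❓⬛⬛⬛⬛
❓❓❓❓❓❓⬛⬛⬛⬛

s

❓🟩⬜🟩🟩🟫⬛⬛⬛⬛
❓🟩🟫🟩🟩⬜⬛⬛⬛⬛
❓🟩⬛🟩🟩🟫⬛⬛⬛⬛
❓🟫⬜⬛🟦🟩⬛⬛⬛⬛
❓⬜🟩⬜⬛⬜⬛⬛⬛⬛
❓❓❓⬜⬛🔴⬛⬛⬛⬛
❓❓❓🟫🟫🟫⬛⬛⬛⬛
❓❓❓⬛🟩⬜⬛⬛⬛⬛
❓❓❓❓❓❓⬛⬛⬛⬛
❓❓❓❓❓❓⬛⬛⬛⬛

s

❓🟩🟫🟩🟩⬜⬛⬛⬛⬛
❓🟩⬛🟩🟩🟫⬛⬛⬛⬛
❓🟫⬜⬛🟦🟩⬛⬛⬛⬛
❓⬜🟩⬜⬛⬜⬛⬛⬛⬛
❓❓❓⬜⬛🟩⬛⬛⬛⬛
❓❓❓🟫🟫🔴⬛⬛⬛⬛
❓❓❓⬛🟩⬜⬛⬛⬛⬛
❓❓❓🟦🟩🟦⬛⬛⬛⬛
❓❓❓❓❓❓⬛⬛⬛⬛
❓❓❓❓❓❓⬛⬛⬛⬛

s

❓🟩⬛🟩🟩🟫⬛⬛⬛⬛
❓🟫⬜⬛🟦🟩⬛⬛⬛⬛
❓⬜🟩⬜⬛⬜⬛⬛⬛⬛
❓❓❓⬜⬛🟩⬛⬛⬛⬛
❓❓❓🟫🟫🟫⬛⬛⬛⬛
❓❓❓⬛🟩🔴⬛⬛⬛⬛
❓❓❓🟦🟩🟦⬛⬛⬛⬛
❓❓❓🟫🟩🟩⬛⬛⬛⬛
❓❓❓❓❓❓⬛⬛⬛⬛
❓❓❓❓❓❓⬛⬛⬛⬛

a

❓❓🟩⬛🟩🟩🟫⬛⬛⬛
❓❓🟫⬜⬛🟦🟩⬛⬛⬛
❓❓⬜🟩⬜⬛⬜⬛⬛⬛
❓❓❓🟦⬜⬛🟩⬛⬛⬛
❓❓❓🟩🟫🟫🟫⬛⬛⬛
❓❓❓🟦⬛🔴⬜⬛⬛⬛
❓❓❓🟦🟦🟩🟦⬛⬛⬛
❓❓❓🟫🟫🟩🟩⬛⬛⬛
❓❓❓❓❓❓❓⬛⬛⬛
❓❓❓❓❓❓❓⬛⬛⬛

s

❓❓🟫⬜⬛🟦🟩⬛⬛⬛
❓❓⬜🟩⬜⬛⬜⬛⬛⬛
❓❓❓🟦⬜⬛🟩⬛⬛⬛
❓❓❓🟩🟫🟫🟫⬛⬛⬛
❓❓❓🟦⬛🟩⬜⬛⬛⬛
❓❓❓🟦🟦🔴🟦⬛⬛⬛
❓❓❓🟫🟫🟩🟩⬛⬛⬛
❓❓❓🟩🟫🟫🟩⬛⬛⬛
❓❓❓❓❓❓❓⬛⬛⬛
❓❓❓❓❓❓❓⬛⬛⬛

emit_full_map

⬜⬛🟩🟦🟫
🟩⬜🟩🟩🟫
🟩🟫🟩🟩⬜
🟩⬛🟩🟩🟫
🟫⬜⬛🟦🟩
⬜🟩⬜⬛⬜
❓🟦⬜⬛🟩
❓🟩🟫🟫🟫
❓🟦⬛🟩⬜
❓🟦🟦🔴🟦
❓🟫🟫🟩🟩
❓🟩🟫🟫🟩

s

❓❓⬜🟩⬜⬛⬜⬛⬛⬛
❓❓❓🟦⬜⬛🟩⬛⬛⬛
❓❓❓🟩🟫🟫🟫⬛⬛⬛
❓❓❓🟦⬛🟩⬜⬛⬛⬛
❓❓❓🟦🟦🟩🟦⬛⬛⬛
❓❓❓🟫🟫🔴🟩⬛⬛⬛
❓❓❓🟩🟫🟫🟩⬛⬛⬛
❓❓❓🟩⬛⬛⬜⬛⬛⬛
❓❓❓❓❓❓❓⬛⬛⬛
❓❓❓❓❓❓❓⬛⬛⬛

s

❓❓❓🟦⬜⬛🟩⬛⬛⬛
❓❓❓🟩🟫🟫🟫⬛⬛⬛
❓❓❓🟦⬛🟩⬜⬛⬛⬛
❓❓❓🟦🟦🟩🟦⬛⬛⬛
❓❓❓🟫🟫🟩🟩⬛⬛⬛
❓❓❓🟩🟫🔴🟩⬛⬛⬛
❓❓❓🟩⬛⬛⬜⬛⬛⬛
❓❓❓🟫⬛🟩⬜⬛⬛⬛
❓❓❓❓❓❓❓⬛⬛⬛
❓❓❓❓❓❓❓⬛⬛⬛

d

❓❓🟦⬜⬛🟩⬛⬛⬛⬛
❓❓🟩🟫🟫🟫⬛⬛⬛⬛
❓❓🟦⬛🟩⬜⬛⬛⬛⬛
❓❓🟦🟦🟩🟦⬛⬛⬛⬛
❓❓🟫🟫🟩🟩⬛⬛⬛⬛
❓❓🟩🟫🟫🔴⬛⬛⬛⬛
❓❓🟩⬛⬛⬜⬛⬛⬛⬛
❓❓🟫⬛🟩⬜⬛⬛⬛⬛
❓❓❓❓❓❓⬛⬛⬛⬛
❓❓❓❓❓❓⬛⬛⬛⬛

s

❓❓🟩🟫🟫🟫⬛⬛⬛⬛
❓❓🟦⬛🟩⬜⬛⬛⬛⬛
❓❓🟦🟦🟩🟦⬛⬛⬛⬛
❓❓🟫🟫🟩🟩⬛⬛⬛⬛
❓❓🟩🟫🟫🟩⬛⬛⬛⬛
❓❓🟩⬛⬛🔴⬛⬛⬛⬛
❓❓🟫⬛🟩⬜⬛⬛⬛⬛
❓❓❓⬜⬜🟦⬛⬛⬛⬛
❓❓❓❓❓❓⬛⬛⬛⬛
❓❓❓❓❓❓⬛⬛⬛⬛

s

❓❓🟦⬛🟩⬜⬛⬛⬛⬛
❓❓🟦🟦🟩🟦⬛⬛⬛⬛
❓❓🟫🟫🟩🟩⬛⬛⬛⬛
❓❓🟩🟫🟫🟩⬛⬛⬛⬛
❓❓🟩⬛⬛⬜⬛⬛⬛⬛
❓❓🟫⬛🟩🔴⬛⬛⬛⬛
❓❓❓⬜⬜🟦⬛⬛⬛⬛
❓❓❓🟩⬜🟩⬛⬛⬛⬛
❓❓❓❓❓❓⬛⬛⬛⬛
❓❓❓❓❓❓⬛⬛⬛⬛

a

❓❓❓🟦⬛🟩⬜⬛⬛⬛
❓❓❓🟦🟦🟩🟦⬛⬛⬛
❓❓❓🟫🟫🟩🟩⬛⬛⬛
❓❓❓🟩🟫🟫🟩⬛⬛⬛
❓❓❓🟩⬛⬛⬜⬛⬛⬛
❓❓❓🟫⬛🔴⬜⬛⬛⬛
❓❓❓🟩⬜⬜🟦⬛⬛⬛
❓❓❓🟩🟩⬜🟩⬛⬛⬛
❓❓❓❓❓❓❓⬛⬛⬛
❓❓❓❓❓❓❓⬛⬛⬛

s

❓❓❓🟦🟦🟩🟦⬛⬛⬛
❓❓❓🟫🟫🟩🟩⬛⬛⬛
❓❓❓🟩🟫🟫🟩⬛⬛⬛
❓❓❓🟩⬛⬛⬜⬛⬛⬛
❓❓❓🟫⬛🟩⬜⬛⬛⬛
❓❓❓🟩⬜🔴🟦⬛⬛⬛
❓❓❓🟩🟩⬜🟩⬛⬛⬛
❓❓❓🟫⬜🟩🟩⬛⬛⬛
❓❓❓❓❓❓❓⬛⬛⬛
❓❓❓❓❓❓❓⬛⬛⬛

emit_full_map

⬜⬛🟩🟦🟫
🟩⬜🟩🟩🟫
🟩🟫🟩🟩⬜
🟩⬛🟩🟩🟫
🟫⬜⬛🟦🟩
⬜🟩⬜⬛⬜
❓🟦⬜⬛🟩
❓🟩🟫🟫🟫
❓🟦⬛🟩⬜
❓🟦🟦🟩🟦
❓🟫🟫🟩🟩
❓🟩🟫🟫🟩
❓🟩⬛⬛⬜
❓🟫⬛🟩⬜
❓🟩⬜🔴🟦
❓🟩🟩⬜🟩
❓🟫⬜🟩🟩

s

❓❓❓🟫🟫🟩🟩⬛⬛⬛
❓❓❓🟩🟫🟫🟩⬛⬛⬛
❓❓❓🟩⬛⬛⬜⬛⬛⬛
❓❓❓🟫⬛🟩⬜⬛⬛⬛
❓❓❓🟩⬜⬜🟦⬛⬛⬛
❓❓❓🟩🟩🔴🟩⬛⬛⬛
❓❓❓🟫⬜🟩🟩⬛⬛⬛
❓❓❓⬜⬛🟫🟩⬛⬛⬛
❓❓❓❓❓❓❓⬛⬛⬛
⬛⬛⬛⬛⬛⬛⬛⬛⬛⬛

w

❓❓❓🟦🟦🟩🟦⬛⬛⬛
❓❓❓🟫🟫🟩🟩⬛⬛⬛
❓❓❓🟩🟫🟫🟩⬛⬛⬛
❓❓❓🟩⬛⬛⬜⬛⬛⬛
❓❓❓🟫⬛🟩⬜⬛⬛⬛
❓❓❓🟩⬜🔴🟦⬛⬛⬛
❓❓❓🟩🟩⬜🟩⬛⬛⬛
❓❓❓🟫⬜🟩🟩⬛⬛⬛
❓❓❓⬜⬛🟫🟩⬛⬛⬛
❓❓❓❓❓❓❓⬛⬛⬛

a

❓❓❓❓🟦🟦🟩🟦⬛⬛
❓❓❓❓🟫🟫🟩🟩⬛⬛
❓❓❓❓🟩🟫🟫🟩⬛⬛
❓❓❓🟩🟩⬛⬛⬜⬛⬛
❓❓❓🟫🟫⬛🟩⬜⬛⬛
❓❓❓⬜🟩🔴⬜🟦⬛⬛
❓❓❓🟩🟩🟩⬜🟩⬛⬛
❓❓❓🟫🟫⬜🟩🟩⬛⬛
❓❓❓❓⬜⬛🟫🟩⬛⬛
❓❓❓❓❓❓❓❓⬛⬛

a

❓❓❓❓❓🟦🟦🟩🟦⬛
❓❓❓❓❓🟫🟫🟩🟩⬛
❓❓❓❓❓🟩🟫🟫🟩⬛
❓❓❓⬜🟩🟩⬛⬛⬜⬛
❓❓❓⬜🟫🟫⬛🟩⬜⬛
❓❓❓🟩⬜🔴⬜⬜🟦⬛
❓❓❓🟩🟩🟩🟩⬜🟩⬛
❓❓❓🟫🟫🟫⬜🟩🟩⬛
❓❓❓❓❓⬜⬛🟫🟩⬛
❓❓❓❓❓❓❓❓❓⬛

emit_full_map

❓⬜⬛🟩🟦🟫
❓🟩⬜🟩🟩🟫
❓🟩🟫🟩🟩⬜
❓🟩⬛🟩🟩🟫
❓🟫⬜⬛🟦🟩
❓⬜🟩⬜⬛⬜
❓❓🟦⬜⬛🟩
❓❓🟩🟫🟫🟫
❓❓🟦⬛🟩⬜
❓❓🟦🟦🟩🟦
❓❓🟫🟫🟩🟩
❓❓🟩🟫🟫🟩
⬜🟩🟩⬛⬛⬜
⬜🟫🟫⬛🟩⬜
🟩⬜🔴⬜⬜🟦
🟩🟩🟩🟩⬜🟩
🟫🟫🟫⬜🟩🟩
❓❓⬜⬛🟫🟩


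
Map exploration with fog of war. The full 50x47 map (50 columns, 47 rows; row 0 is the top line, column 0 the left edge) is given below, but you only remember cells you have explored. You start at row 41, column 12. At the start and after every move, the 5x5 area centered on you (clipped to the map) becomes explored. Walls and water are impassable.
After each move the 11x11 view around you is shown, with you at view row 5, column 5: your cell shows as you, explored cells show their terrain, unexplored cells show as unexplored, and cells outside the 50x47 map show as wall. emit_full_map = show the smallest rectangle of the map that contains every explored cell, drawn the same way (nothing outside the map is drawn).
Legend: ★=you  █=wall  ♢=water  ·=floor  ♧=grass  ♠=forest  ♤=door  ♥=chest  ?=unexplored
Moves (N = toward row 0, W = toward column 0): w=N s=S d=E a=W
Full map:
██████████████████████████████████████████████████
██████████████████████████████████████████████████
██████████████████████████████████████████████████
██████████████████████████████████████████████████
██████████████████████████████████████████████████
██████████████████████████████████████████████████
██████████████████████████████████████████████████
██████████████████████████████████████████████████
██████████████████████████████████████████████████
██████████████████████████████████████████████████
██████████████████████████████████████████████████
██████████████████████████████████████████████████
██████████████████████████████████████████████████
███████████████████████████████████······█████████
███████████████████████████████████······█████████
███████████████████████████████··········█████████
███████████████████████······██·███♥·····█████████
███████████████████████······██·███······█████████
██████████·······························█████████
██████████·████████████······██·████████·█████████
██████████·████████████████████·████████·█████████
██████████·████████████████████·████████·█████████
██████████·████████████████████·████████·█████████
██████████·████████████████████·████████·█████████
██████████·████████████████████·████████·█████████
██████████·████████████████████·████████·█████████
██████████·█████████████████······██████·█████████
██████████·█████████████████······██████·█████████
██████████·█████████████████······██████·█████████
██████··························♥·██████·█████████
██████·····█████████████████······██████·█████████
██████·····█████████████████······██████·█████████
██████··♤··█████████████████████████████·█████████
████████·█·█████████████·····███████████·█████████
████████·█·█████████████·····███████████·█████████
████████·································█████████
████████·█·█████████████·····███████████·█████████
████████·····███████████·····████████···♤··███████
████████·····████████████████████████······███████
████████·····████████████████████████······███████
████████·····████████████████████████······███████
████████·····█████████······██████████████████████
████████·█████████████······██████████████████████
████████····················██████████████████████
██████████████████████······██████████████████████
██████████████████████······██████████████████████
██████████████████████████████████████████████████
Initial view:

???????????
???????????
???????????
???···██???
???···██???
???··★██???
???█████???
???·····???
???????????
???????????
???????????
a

???????????
???????????
???????????
???····██??
???····██??
???··★·██??
???██████??
???······??
???????????
???????????
???????????

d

???????????
???????????
???????????
??····██???
??····██???
??···★██???
??██████???
??······???
???????????
???????????
???????????

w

???????????
???????????
???????????
???···██???
??····██???
??···★██???
??····██???
??██████???
??······???
???????????
???????????

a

???????????
???????????
???????????
???····██??
???····██??
???··★·██??
???····██??
???██████??
???······??
???????????
???????????

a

???????????
???????????
???????????
???·····██?
???·····██?
???··★··██?
???·····██?
???·██████?
????······?
???????????
???????????

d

???????????
???????????
???????????
??·····██??
??·····██??
??···★·██??
??·····██??
??·██████??
???······??
???????????
???????????

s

???????????
???????????
??·····██??
??·····██??
??·····██??
??···★·██??
??·██████??
???······??
???????????
???????????
???????????

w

???????????
???????????
???????????
??·····██??
??·····██??
??···★·██??
??·····██??
??·██████??
???······??
???????????
???????????

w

???????????
???????????
???????????
???····█???
??·····██??
??···★·██??
??·····██??
??·····██??
??·██████??
???······??
???????????

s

???????????
???????????
???····█???
??·····██??
??·····██??
??···★·██??
??·····██??
??·██████??
???······??
???????????
???????????

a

???????????
???????????
????····█??
???·····██?
???·····██?
???··★··██?
???·····██?
???·██████?
????······?
???????????
???????????

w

???????????
???????????
???????????
???·····█??
???·····██?
???··★··██?
???·····██?
???·····██?
???·██████?
????······?
???????????

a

???????????
???????????
???????????
???█·····█?
???█·····██
???█·★···██
???█·····██
???█·····██
????·██████
?????······
???????????

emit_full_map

█·····█?
█·····██
█·★···██
█·····██
█·····██
?·██████
??······

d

???????????
???????????
???????????
??█·····█??
??█·····██?
??█··★··██?
??█·····██?
??█·····██?
???·██████?
????······?
???????????

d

???????????
???????????
???????????
?█·····█???
?█·····██??
?█···★·██??
?█·····██??
?█·····██??
??·██████??
???······??
???????????

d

???????????
???????????
???????????
█·····██???
█·····██???
█····★██???
█·····██???
█·····██???
?·██████???
??······???
???????????

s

???????????
???????????
█·····██???
█·····██???
█·····██???
█····★██???
█·····██???
?·██████???
??······???
???????????
???????????

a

???????????
???????????
?█·····██??
?█·····██??
?█·····██??
?█···★·██??
?█·····██??
??·██████??
???······??
???????????
???????????

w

???????????
???????????
???????????
?█·····██??
?█·····██??
?█···★·██??
?█·····██??
?█·····██??
??·██████??
???······??
???????????

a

???????????
???????????
???????????
??█·····██?
??█·····██?
??█··★··██?
??█·····██?
??█·····██?
???·██████?
????······?
???????????

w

???????????
???????????
???????????
???·█·██???
??█·····██?
??█··★··██?
??█·····██?
??█·····██?
??█·····██?
???·██████?
????······?

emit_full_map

?·█·██??
█·····██
█··★··██
█·····██
█·····██
█·····██
?·██████
??······


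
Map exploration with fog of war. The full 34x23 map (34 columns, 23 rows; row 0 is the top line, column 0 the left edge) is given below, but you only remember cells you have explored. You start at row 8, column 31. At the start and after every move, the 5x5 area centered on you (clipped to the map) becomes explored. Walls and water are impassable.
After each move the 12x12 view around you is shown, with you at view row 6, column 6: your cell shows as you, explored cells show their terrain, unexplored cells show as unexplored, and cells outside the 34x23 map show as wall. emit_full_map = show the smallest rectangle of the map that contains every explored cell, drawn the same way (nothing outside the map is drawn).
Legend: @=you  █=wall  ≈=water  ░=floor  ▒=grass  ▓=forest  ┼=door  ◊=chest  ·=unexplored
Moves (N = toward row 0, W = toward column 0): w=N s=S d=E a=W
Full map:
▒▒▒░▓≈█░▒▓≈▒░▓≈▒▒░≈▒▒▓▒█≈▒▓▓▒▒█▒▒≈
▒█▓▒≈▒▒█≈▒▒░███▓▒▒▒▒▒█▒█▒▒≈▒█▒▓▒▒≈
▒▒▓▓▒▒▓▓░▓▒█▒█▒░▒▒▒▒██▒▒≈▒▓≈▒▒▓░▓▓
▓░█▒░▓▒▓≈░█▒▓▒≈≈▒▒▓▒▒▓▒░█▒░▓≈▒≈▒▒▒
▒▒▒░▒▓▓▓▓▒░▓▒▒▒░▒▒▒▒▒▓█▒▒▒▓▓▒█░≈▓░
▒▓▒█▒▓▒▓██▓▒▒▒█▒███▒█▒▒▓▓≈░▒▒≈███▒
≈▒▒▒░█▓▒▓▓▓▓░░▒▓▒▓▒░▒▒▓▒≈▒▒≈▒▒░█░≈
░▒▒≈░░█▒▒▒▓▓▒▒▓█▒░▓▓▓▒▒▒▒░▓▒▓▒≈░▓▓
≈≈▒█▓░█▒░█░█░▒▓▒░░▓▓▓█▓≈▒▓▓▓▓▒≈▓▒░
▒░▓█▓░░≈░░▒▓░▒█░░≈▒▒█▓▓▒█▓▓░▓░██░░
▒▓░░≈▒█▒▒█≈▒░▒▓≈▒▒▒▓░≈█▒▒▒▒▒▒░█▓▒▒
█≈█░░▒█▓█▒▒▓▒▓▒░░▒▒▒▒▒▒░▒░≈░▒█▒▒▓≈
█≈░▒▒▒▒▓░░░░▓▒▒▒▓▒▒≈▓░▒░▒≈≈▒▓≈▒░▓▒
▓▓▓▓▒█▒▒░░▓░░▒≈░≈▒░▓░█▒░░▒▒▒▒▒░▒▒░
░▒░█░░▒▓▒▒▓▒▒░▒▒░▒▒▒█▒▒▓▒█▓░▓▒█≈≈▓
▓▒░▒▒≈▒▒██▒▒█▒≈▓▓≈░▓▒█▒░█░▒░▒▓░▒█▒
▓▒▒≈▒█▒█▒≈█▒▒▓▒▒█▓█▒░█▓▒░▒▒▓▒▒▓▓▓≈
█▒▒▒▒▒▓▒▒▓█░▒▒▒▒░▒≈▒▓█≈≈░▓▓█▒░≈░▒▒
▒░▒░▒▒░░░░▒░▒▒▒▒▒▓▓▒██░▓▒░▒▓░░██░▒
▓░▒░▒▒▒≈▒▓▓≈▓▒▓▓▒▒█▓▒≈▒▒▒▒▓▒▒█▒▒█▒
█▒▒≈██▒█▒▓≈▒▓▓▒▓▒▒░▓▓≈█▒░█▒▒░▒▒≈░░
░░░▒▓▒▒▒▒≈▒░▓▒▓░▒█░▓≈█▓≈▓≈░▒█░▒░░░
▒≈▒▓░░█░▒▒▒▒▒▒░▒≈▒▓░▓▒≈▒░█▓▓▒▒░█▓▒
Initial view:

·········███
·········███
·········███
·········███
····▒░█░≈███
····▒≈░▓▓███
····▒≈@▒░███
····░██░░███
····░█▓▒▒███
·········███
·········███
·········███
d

········████
········████
········████
········████
···▒░█░≈████
···▒≈░▓▓████
···▒≈▓@░████
···░██░░████
···░█▓▒▒████
········████
········████
········████

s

········████
········████
········████
···▒░█░≈████
···▒≈░▓▓████
···▒≈▓▒░████
···░██@░████
···░█▓▒▒████
····▒▒▓≈████
········████
········████
········████

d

·······█████
·······█████
·······█████
··▒░█░≈█████
··▒≈░▓▓█████
··▒≈▓▒░█████
··░██░@█████
··░█▓▒▒█████
···▒▒▓≈█████
·······█████
·······█████
·······█████

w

·······█████
·······█████
·······█████
·······█████
··▒░█░≈█████
··▒≈░▓▓█████
··▒≈▓▒@█████
··░██░░█████
··░█▓▒▒█████
···▒▒▓≈█████
·······█████
·······█████

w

·······█████
·······█████
·······█████
·······█████
····██▒█████
··▒░█░≈█████
··▒≈░▓@█████
··▒≈▓▒░█████
··░██░░█████
··░█▓▒▒█████
···▒▒▓≈█████
·······█████

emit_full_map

··██▒
▒░█░≈
▒≈░▓@
▒≈▓▒░
░██░░
░█▓▒▒
·▒▒▓≈

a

········████
········████
········████
········████
····███▒████
···▒░█░≈████
···▒≈░@▓████
···▒≈▓▒░████
···░██░░████
···░█▓▒▒████
····▒▒▓≈████
········████

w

········████
········████
········████
········████
····░≈▓░████
····███▒████
···▒░█@≈████
···▒≈░▓▓████
···▒≈▓▒░████
···░██░░████
···░█▓▒▒████
····▒▒▓≈████

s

········████
········████
········████
····░≈▓░████
····███▒████
···▒░█░≈████
···▒≈░@▓████
···▒≈▓▒░████
···░██░░████
···░█▓▒▒████
····▒▒▓≈████
········████

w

········████
········████
········████
········████
····░≈▓░████
····███▒████
···▒░█@≈████
···▒≈░▓▓████
···▒≈▓▒░████
···░██░░████
···░█▓▒▒████
····▒▒▓≈████

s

········████
········████
········████
····░≈▓░████
····███▒████
···▒░█░≈████
···▒≈░@▓████
···▒≈▓▒░████
···░██░░████
···░█▓▒▒████
····▒▒▓≈████
········████

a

·········███
·········███
·········███
·····░≈▓░███
····≈███▒███
····▒░█░≈███
····▒≈@▓▓███
····▒≈▓▒░███
····░██░░███
····░█▓▒▒███
·····▒▒▓≈███
·········███

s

·········███
·········███
·····░≈▓░███
····≈███▒███
····▒░█░≈███
····▒≈░▓▓███
····▒≈@▒░███
····░██░░███
····░█▓▒▒███
·····▒▒▓≈███
·········███
·········███

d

········████
········████
····░≈▓░████
···≈███▒████
···▒░█░≈████
···▒≈░▓▓████
···▒≈▓@░████
···░██░░████
···░█▓▒▒████
····▒▒▓≈████
········████
········████

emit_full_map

·░≈▓░
≈███▒
▒░█░≈
▒≈░▓▓
▒≈▓@░
░██░░
░█▓▒▒
·▒▒▓≈

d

·······█████
·······█████
···░≈▓░█████
··≈███▒█████
··▒░█░≈█████
··▒≈░▓▓█████
··▒≈▓▒@█████
··░██░░█████
··░█▓▒▒█████
···▒▒▓≈█████
·······█████
·······█████

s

·······█████
···░≈▓░█████
··≈███▒█████
··▒░█░≈█████
··▒≈░▓▓█████
··▒≈▓▒░█████
··░██░@█████
··░█▓▒▒█████
···▒▒▓≈█████
·······█████
·······█████
·······█████

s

···░≈▓░█████
··≈███▒█████
··▒░█░≈█████
··▒≈░▓▓█████
··▒≈▓▒░█████
··░██░░█████
··░█▓▒@█████
···▒▒▓≈█████
····░▓▒█████
·······█████
·······█████
·······█████

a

····░≈▓░████
···≈███▒████
···▒░█░≈████
···▒≈░▓▓████
···▒≈▓▒░████
···░██░░████
···░█▓@▒████
····▒▒▓≈████
····▒░▓▒████
········████
········████
········████

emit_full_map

·░≈▓░
≈███▒
▒░█░≈
▒≈░▓▓
▒≈▓▒░
░██░░
░█▓@▒
·▒▒▓≈
·▒░▓▒

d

···░≈▓░█████
··≈███▒█████
··▒░█░≈█████
··▒≈░▓▓█████
··▒≈▓▒░█████
··░██░░█████
··░█▓▒@█████
···▒▒▓≈█████
···▒░▓▒█████
·······█████
·······█████
·······█████

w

·······█████
···░≈▓░█████
··≈███▒█████
··▒░█░≈█████
··▒≈░▓▓█████
··▒≈▓▒░█████
··░██░@█████
··░█▓▒▒█████
···▒▒▓≈█████
···▒░▓▒█████
·······█████
·······█████

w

·······█████
·······█████
···░≈▓░█████
··≈███▒█████
··▒░█░≈█████
··▒≈░▓▓█████
··▒≈▓▒@█████
··░██░░█████
··░█▓▒▒█████
···▒▒▓≈█████
···▒░▓▒█████
·······█████

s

·······█████
···░≈▓░█████
··≈███▒█████
··▒░█░≈█████
··▒≈░▓▓█████
··▒≈▓▒░█████
··░██░@█████
··░█▓▒▒█████
···▒▒▓≈█████
···▒░▓▒█████
·······█████
·······█████

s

···░≈▓░█████
··≈███▒█████
··▒░█░≈█████
··▒≈░▓▓█████
··▒≈▓▒░█████
··░██░░█████
··░█▓▒@█████
···▒▒▓≈█████
···▒░▓▒█████
·······█████
·······█████
·······█████

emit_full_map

·░≈▓░
≈███▒
▒░█░≈
▒≈░▓▓
▒≈▓▒░
░██░░
░█▓▒@
·▒▒▓≈
·▒░▓▒


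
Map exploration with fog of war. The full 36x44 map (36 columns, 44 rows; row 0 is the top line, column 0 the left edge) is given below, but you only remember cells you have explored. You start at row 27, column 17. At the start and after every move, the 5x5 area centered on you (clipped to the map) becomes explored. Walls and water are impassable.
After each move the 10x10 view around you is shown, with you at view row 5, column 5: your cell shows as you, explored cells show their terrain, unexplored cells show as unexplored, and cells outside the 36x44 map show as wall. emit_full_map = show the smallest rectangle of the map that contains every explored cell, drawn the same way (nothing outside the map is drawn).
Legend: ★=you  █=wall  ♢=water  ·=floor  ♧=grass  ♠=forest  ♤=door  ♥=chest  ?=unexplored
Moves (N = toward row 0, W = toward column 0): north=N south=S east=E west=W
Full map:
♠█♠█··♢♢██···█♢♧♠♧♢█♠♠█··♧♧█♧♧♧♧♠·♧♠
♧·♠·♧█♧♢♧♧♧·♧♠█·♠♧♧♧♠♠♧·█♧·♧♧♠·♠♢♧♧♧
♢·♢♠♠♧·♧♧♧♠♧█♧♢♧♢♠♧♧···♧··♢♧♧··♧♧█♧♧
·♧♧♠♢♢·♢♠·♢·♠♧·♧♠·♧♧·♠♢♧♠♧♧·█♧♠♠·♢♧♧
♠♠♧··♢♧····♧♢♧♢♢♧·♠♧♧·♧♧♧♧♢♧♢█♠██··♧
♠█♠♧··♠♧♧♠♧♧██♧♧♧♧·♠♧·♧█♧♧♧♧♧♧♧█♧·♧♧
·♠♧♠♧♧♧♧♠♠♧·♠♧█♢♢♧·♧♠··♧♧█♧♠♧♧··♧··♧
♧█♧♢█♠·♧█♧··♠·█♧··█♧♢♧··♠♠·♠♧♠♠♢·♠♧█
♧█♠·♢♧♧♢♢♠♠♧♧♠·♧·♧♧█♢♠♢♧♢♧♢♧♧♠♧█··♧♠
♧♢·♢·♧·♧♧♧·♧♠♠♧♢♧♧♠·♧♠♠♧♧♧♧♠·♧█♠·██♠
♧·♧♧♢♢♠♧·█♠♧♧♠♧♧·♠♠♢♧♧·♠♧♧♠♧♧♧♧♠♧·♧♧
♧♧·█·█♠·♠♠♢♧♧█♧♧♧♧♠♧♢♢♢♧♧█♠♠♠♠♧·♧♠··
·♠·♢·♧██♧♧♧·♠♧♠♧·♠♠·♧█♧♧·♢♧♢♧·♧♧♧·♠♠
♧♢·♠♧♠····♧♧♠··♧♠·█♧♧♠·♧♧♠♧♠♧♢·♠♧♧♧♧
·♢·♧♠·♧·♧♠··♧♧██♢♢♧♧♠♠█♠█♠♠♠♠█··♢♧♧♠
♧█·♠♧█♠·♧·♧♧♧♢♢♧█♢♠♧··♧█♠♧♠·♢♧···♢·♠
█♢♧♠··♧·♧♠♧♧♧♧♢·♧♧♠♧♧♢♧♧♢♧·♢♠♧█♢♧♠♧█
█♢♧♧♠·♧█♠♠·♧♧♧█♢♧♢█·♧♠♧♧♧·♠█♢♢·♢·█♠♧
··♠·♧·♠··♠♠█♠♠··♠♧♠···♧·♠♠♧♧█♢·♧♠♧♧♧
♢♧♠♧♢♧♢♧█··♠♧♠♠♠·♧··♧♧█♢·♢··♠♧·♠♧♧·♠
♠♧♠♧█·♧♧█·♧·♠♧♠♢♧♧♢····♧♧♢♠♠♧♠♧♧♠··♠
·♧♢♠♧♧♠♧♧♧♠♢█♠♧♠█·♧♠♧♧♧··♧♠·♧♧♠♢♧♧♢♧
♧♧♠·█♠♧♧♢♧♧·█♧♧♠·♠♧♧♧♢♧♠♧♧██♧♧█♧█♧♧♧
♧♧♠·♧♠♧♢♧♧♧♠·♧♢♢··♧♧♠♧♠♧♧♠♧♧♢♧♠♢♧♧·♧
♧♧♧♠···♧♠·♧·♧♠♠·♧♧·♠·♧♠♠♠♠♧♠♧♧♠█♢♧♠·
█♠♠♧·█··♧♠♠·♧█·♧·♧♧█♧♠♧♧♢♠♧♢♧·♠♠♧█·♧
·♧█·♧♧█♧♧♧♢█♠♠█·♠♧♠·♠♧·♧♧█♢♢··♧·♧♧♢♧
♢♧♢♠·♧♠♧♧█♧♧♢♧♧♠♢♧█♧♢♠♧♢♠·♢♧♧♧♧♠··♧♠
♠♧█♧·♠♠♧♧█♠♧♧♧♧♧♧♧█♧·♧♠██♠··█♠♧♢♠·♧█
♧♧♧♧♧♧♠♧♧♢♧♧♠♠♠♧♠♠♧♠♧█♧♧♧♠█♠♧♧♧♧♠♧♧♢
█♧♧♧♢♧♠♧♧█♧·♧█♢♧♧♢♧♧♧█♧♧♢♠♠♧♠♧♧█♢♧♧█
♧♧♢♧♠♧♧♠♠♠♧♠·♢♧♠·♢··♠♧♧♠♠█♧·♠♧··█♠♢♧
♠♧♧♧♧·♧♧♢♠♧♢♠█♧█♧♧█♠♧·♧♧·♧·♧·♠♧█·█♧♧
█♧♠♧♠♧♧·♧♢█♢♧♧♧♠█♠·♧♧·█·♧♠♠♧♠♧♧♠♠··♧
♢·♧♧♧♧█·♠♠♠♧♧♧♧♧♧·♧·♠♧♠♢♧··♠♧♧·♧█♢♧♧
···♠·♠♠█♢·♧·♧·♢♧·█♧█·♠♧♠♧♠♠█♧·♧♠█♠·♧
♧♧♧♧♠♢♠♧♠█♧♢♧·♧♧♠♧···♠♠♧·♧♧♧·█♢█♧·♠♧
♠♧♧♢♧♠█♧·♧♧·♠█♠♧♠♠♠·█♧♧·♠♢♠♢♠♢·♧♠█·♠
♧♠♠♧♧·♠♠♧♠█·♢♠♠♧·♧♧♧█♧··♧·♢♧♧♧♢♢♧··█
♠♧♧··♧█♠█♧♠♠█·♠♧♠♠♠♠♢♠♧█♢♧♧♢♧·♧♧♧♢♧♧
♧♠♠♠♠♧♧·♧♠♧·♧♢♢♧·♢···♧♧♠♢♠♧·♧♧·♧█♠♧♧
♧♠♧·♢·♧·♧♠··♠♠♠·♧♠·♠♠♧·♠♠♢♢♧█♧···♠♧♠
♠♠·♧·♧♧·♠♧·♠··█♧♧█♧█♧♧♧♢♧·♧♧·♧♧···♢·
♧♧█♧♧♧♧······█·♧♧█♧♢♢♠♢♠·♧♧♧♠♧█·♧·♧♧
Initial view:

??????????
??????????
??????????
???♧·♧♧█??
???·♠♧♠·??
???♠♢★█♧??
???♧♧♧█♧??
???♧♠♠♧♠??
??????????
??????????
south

??????????
??????????
???♧·♧♧█??
???·♠♧♠·??
???♠♢♧█♧??
???♧♧★█♧??
???♧♠♠♧♠??
???♧♧♢♧♧??
??????????
??????????

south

??????????
???♧·♧♧█??
???·♠♧♠·??
???♠♢♧█♧??
???♧♧♧█♧??
???♧♠★♧♠??
???♧♧♢♧♧??
???♠·♢··??
??????????
??????????

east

??????????
??♧·♧♧█???
??·♠♧♠·???
??♠♢♧█♧♢??
??♧♧♧█♧·??
??♧♠♠★♠♧??
??♧♧♢♧♧♧??
??♠·♢··♠??
??????????
??????????

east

??????????
?♧·♧♧█????
?·♠♧♠·????
?♠♢♧█♧♢♠??
?♧♧♧█♧·♧??
?♧♠♠♧★♧█??
?♧♧♢♧♧♧█??
?♠·♢··♠♧??
??????????
??????????

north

??????????
??????????
?♧·♧♧█????
?·♠♧♠·♠♧??
?♠♢♧█♧♢♠??
?♧♧♧█★·♧??
?♧♠♠♧♠♧█??
?♧♧♢♧♧♧█??
?♠·♢··♠♧??
??????????

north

??????????
??????????
??????????
?♧·♧♧█♧♠??
?·♠♧♠·♠♧??
?♠♢♧█★♢♠??
?♧♧♧█♧·♧??
?♧♠♠♧♠♧█??
?♧♧♢♧♧♧█??
?♠·♢··♠♧??

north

??????????
??????????
??????????
???♧·♠·♧??
?♧·♧♧█♧♠??
?·♠♧♠★♠♧??
?♠♢♧█♧♢♠??
?♧♧♧█♧·♧??
?♧♠♠♧♠♧█??
?♧♧♢♧♧♧█??

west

??????????
??????????
??????????
???♧♧·♠·♧?
??♧·♧♧█♧♠?
??·♠♧★·♠♧?
??♠♢♧█♧♢♠?
??♧♧♧█♧·♧?
??♧♠♠♧♠♧█?
??♧♧♢♧♧♧█?

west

??????????
??????????
??????????
???·♧♧·♠·♧
???♧·♧♧█♧♠
???·♠★♠·♠♧
???♠♢♧█♧♢♠
???♧♧♧█♧·♧
???♧♠♠♧♠♧█
???♧♧♢♧♧♧█

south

??????????
??????????
???·♧♧·♠·♧
???♧·♧♧█♧♠
???·♠♧♠·♠♧
???♠♢★█♧♢♠
???♧♧♧█♧·♧
???♧♠♠♧♠♧█
???♧♧♢♧♧♧█
???♠·♢··♠♧

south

??????????
???·♧♧·♠·♧
???♧·♧♧█♧♠
???·♠♧♠·♠♧
???♠♢♧█♧♢♠
???♧♧★█♧·♧
???♧♠♠♧♠♧█
???♧♧♢♧♧♧█
???♠·♢··♠♧
??????????

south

???·♧♧·♠·♧
???♧·♧♧█♧♠
???·♠♧♠·♠♧
???♠♢♧█♧♢♠
???♧♧♧█♧·♧
???♧♠★♧♠♧█
???♧♧♢♧♧♧█
???♠·♢··♠♧
??????????
??????????

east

??·♧♧·♠·♧?
??♧·♧♧█♧♠?
??·♠♧♠·♠♧?
??♠♢♧█♧♢♠?
??♧♧♧█♧·♧?
??♧♠♠★♠♧█?
??♧♧♢♧♧♧█?
??♠·♢··♠♧?
??????????
??????????

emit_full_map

·♧♧·♠·♧
♧·♧♧█♧♠
·♠♧♠·♠♧
♠♢♧█♧♢♠
♧♧♧█♧·♧
♧♠♠★♠♧█
♧♧♢♧♧♧█
♠·♢··♠♧

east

?·♧♧·♠·♧??
?♧·♧♧█♧♠??
?·♠♧♠·♠♧??
?♠♢♧█♧♢♠??
?♧♧♧█♧·♧??
?♧♠♠♧★♧█??
?♧♧♢♧♧♧█??
?♠·♢··♠♧??
??????????
??????????

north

??????????
?·♧♧·♠·♧??
?♧·♧♧█♧♠??
?·♠♧♠·♠♧??
?♠♢♧█♧♢♠??
?♧♧♧█★·♧??
?♧♠♠♧♠♧█??
?♧♧♢♧♧♧█??
?♠·♢··♠♧??
??????????

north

??????????
??????????
?·♧♧·♠·♧??
?♧·♧♧█♧♠??
?·♠♧♠·♠♧??
?♠♢♧█★♢♠??
?♧♧♧█♧·♧??
?♧♠♠♧♠♧█??
?♧♧♢♧♧♧█??
?♠·♢··♠♧??

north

??????????
??????????
??????????
?·♧♧·♠·♧??
?♧·♧♧█♧♠??
?·♠♧♠★♠♧??
?♠♢♧█♧♢♠??
?♧♧♧█♧·♧??
?♧♠♠♧♠♧█??
?♧♧♢♧♧♧█??

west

??????????
??????????
??????????
??·♧♧·♠·♧?
??♧·♧♧█♧♠?
??·♠♧★·♠♧?
??♠♢♧█♧♢♠?
??♧♧♧█♧·♧?
??♧♠♠♧♠♧█?
??♧♧♢♧♧♧█?

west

??????????
??????????
??????????
???·♧♧·♠·♧
???♧·♧♧█♧♠
???·♠★♠·♠♧
???♠♢♧█♧♢♠
???♧♧♧█♧·♧
???♧♠♠♧♠♧█
???♧♧♢♧♧♧█

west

??????????
??????????
??????????
???♠·♧♧·♠·
???·♧·♧♧█♧
???█·★♧♠·♠
???♧♠♢♧█♧♢
???♧♧♧♧█♧·
????♧♠♠♧♠♧
????♧♧♢♧♧♧

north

??????????
??????????
??????????
???♢♢··♧??
???♠·♧♧·♠·
???·♧★♧♧█♧
???█·♠♧♠·♠
???♧♠♢♧█♧♢
???♧♧♧♧█♧·
????♧♠♠♧♠♧

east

??????????
??????????
??????????
??♢♢··♧♧??
??♠·♧♧·♠·♧
??·♧·★♧█♧♠
??█·♠♧♠·♠♧
??♧♠♢♧█♧♢♠
??♧♧♧♧█♧·♧
???♧♠♠♧♠♧█

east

??????????
??????????
??????????
?♢♢··♧♧♠??
?♠·♧♧·♠·♧?
?·♧·♧★█♧♠?
?█·♠♧♠·♠♧?
?♧♠♢♧█♧♢♠?
?♧♧♧♧█♧·♧?
??♧♠♠♧♠♧█?

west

??????????
??????????
??????????
??♢♢··♧♧♠?
??♠·♧♧·♠·♧
??·♧·★♧█♧♠
??█·♠♧♠·♠♧
??♧♠♢♧█♧♢♠
??♧♧♧♧█♧·♧
???♧♠♠♧♠♧█

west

??????????
??????????
??????????
???♢♢··♧♧♠
???♠·♧♧·♠·
???·♧★♧♧█♧
???█·♠♧♠·♠
???♧♠♢♧█♧♢
???♧♧♧♧█♧·
????♧♠♠♧♠♧

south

??????????
??????????
???♢♢··♧♧♠
???♠·♧♧·♠·
???·♧·♧♧█♧
???█·★♧♠·♠
???♧♠♢♧█♧♢
???♧♧♧♧█♧·
????♧♠♠♧♠♧
????♧♧♢♧♧♧

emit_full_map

♢♢··♧♧♠?
♠·♧♧·♠·♧
·♧·♧♧█♧♠
█·★♧♠·♠♧
♧♠♢♧█♧♢♠
♧♧♧♧█♧·♧
?♧♠♠♧♠♧█
?♧♧♢♧♧♧█
?♠·♢··♠♧

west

??????????
??????????
????♢♢··♧♧
???♠♠·♧♧·♠
???█·♧·♧♧█
???♠█★♠♧♠·
???♧♧♠♢♧█♧
???♧♧♧♧♧█♧
?????♧♠♠♧♠
?????♧♧♢♧♧

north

??????????
??????????
??????????
???♧♢♢··♧♧
???♠♠·♧♧·♠
???█·★·♧♧█
???♠█·♠♧♠·
???♧♧♠♢♧█♧
???♧♧♧♧♧█♧
?????♧♠♠♧♠

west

??????????
??????????
??????????
???·♧♢♢··♧
???♧♠♠·♧♧·
???♧█★♧·♧♧
???♠♠█·♠♧♠
???♢♧♧♠♢♧█
????♧♧♧♧♧█
??????♧♠♠♧

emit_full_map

·♧♢♢··♧♧♠?
♧♠♠·♧♧·♠·♧
♧█★♧·♧♧█♧♠
♠♠█·♠♧♠·♠♧
♢♧♧♠♢♧█♧♢♠
?♧♧♧♧♧█♧·♧
???♧♠♠♧♠♧█
???♧♧♢♧♧♧█
???♠·♢··♠♧
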